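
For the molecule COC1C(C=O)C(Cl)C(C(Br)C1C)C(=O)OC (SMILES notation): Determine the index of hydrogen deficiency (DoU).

Molecular formula: C11H16BrClO4.
DoU = (2C + 2 + N − H − X) / 2, where X is the halogen count and O/S are ignored.
    = (2·11 + 2 + 0 − 16 − 2) / 2 = 6 / 2 = 3.

3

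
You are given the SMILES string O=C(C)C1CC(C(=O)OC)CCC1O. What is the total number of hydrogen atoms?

16

Walk through each heavy atom and fill implicit hydrogens from standard valence (C 4, N 3, O 2, S 2, halogen 1):
  atom 1: O, bond orders sum to 2 (valence 2) → 0 H
  atom 2: C, bond orders sum to 4 (valence 4) → 0 H
  atom 3: C, bond orders sum to 1 (valence 4) → 3 H
  atom 4: C, bond orders sum to 3 (valence 4) → 1 H
  atom 5: C, bond orders sum to 2 (valence 4) → 2 H
  atom 6: C, bond orders sum to 3 (valence 4) → 1 H
  atom 7: C, bond orders sum to 4 (valence 4) → 0 H
  atom 8: O, bond orders sum to 2 (valence 2) → 0 H
  atom 9: O, bond orders sum to 2 (valence 2) → 0 H
  atom 10: C, bond orders sum to 1 (valence 4) → 3 H
  atom 11: C, bond orders sum to 2 (valence 4) → 2 H
  atom 12: C, bond orders sum to 2 (valence 4) → 2 H
  atom 13: C, bond orders sum to 3 (valence 4) → 1 H
  atom 14: O, bond orders sum to 1 (valence 2) → 1 H
Total hydrogens: 16.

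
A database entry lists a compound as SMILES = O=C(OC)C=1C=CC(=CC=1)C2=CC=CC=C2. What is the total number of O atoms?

Scan the SMILES for O atoms (remember two-letter symbols like Cl and Br are single atoms).
Oxygen count: 2.

2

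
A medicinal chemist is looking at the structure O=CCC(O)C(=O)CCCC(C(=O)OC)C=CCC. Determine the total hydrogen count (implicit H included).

Walk through each heavy atom and fill implicit hydrogens from standard valence (C 4, N 3, O 2, S 2, halogen 1):
  atom 1: O, bond orders sum to 2 (valence 2) → 0 H
  atom 2: C, bond orders sum to 3 (valence 4) → 1 H
  atom 3: C, bond orders sum to 2 (valence 4) → 2 H
  atom 4: C, bond orders sum to 3 (valence 4) → 1 H
  atom 5: O, bond orders sum to 1 (valence 2) → 1 H
  atom 6: C, bond orders sum to 4 (valence 4) → 0 H
  atom 7: O, bond orders sum to 2 (valence 2) → 0 H
  atom 8: C, bond orders sum to 2 (valence 4) → 2 H
  atom 9: C, bond orders sum to 2 (valence 4) → 2 H
  atom 10: C, bond orders sum to 2 (valence 4) → 2 H
  atom 11: C, bond orders sum to 3 (valence 4) → 1 H
  atom 12: C, bond orders sum to 4 (valence 4) → 0 H
  atom 13: O, bond orders sum to 2 (valence 2) → 0 H
  atom 14: O, bond orders sum to 2 (valence 2) → 0 H
  atom 15: C, bond orders sum to 1 (valence 4) → 3 H
  atom 16: C, bond orders sum to 3 (valence 4) → 1 H
  atom 17: C, bond orders sum to 3 (valence 4) → 1 H
  atom 18: C, bond orders sum to 2 (valence 4) → 2 H
  atom 19: C, bond orders sum to 1 (valence 4) → 3 H
Total hydrogens: 22.

22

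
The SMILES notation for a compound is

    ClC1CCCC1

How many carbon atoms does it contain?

Count every carbon token in the SMILES (each C, including those in ring-closure positions and inside branches).
Carbon count: 5.

5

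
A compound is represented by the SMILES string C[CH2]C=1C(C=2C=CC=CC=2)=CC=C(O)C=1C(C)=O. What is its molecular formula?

Walk through each heavy atom and fill implicit hydrogens from standard valence (C 4, N 3, O 2, S 2, halogen 1):
  atom 1: C, bond orders sum to 1 (valence 4) → 3 H
  atom 2: C with explicit H count 2
  atom 3: C, bond orders sum to 4 (valence 4) → 0 H
  atom 4: C, bond orders sum to 4 (valence 4) → 0 H
  atom 5: C, bond orders sum to 4 (valence 4) → 0 H
  atom 6: C, bond orders sum to 3 (valence 4) → 1 H
  atom 7: C, bond orders sum to 3 (valence 4) → 1 H
  atom 8: C, bond orders sum to 3 (valence 4) → 1 H
  atom 9: C, bond orders sum to 3 (valence 4) → 1 H
  atom 10: C, bond orders sum to 3 (valence 4) → 1 H
  atom 11: C, bond orders sum to 3 (valence 4) → 1 H
  atom 12: C, bond orders sum to 3 (valence 4) → 1 H
  atom 13: C, bond orders sum to 4 (valence 4) → 0 H
  atom 14: O, bond orders sum to 1 (valence 2) → 1 H
  atom 15: C, bond orders sum to 4 (valence 4) → 0 H
  atom 16: C, bond orders sum to 4 (valence 4) → 0 H
  atom 17: C, bond orders sum to 1 (valence 4) → 3 H
  atom 18: O, bond orders sum to 2 (valence 2) → 0 H
Totals → C:16, H:16, O:2.
In Hill order: C16H16O2.

C16H16O2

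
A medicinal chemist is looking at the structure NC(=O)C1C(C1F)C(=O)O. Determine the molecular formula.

Walk through each heavy atom and fill implicit hydrogens from standard valence (C 4, N 3, O 2, S 2, halogen 1):
  atom 1: N, bond orders sum to 1 (valence 3) → 2 H
  atom 2: C, bond orders sum to 4 (valence 4) → 0 H
  atom 3: O, bond orders sum to 2 (valence 2) → 0 H
  atom 4: C, bond orders sum to 3 (valence 4) → 1 H
  atom 5: C, bond orders sum to 3 (valence 4) → 1 H
  atom 6: C, bond orders sum to 3 (valence 4) → 1 H
  atom 7: F (halogen, monovalent) → 0 H
  atom 8: C, bond orders sum to 4 (valence 4) → 0 H
  atom 9: O, bond orders sum to 2 (valence 2) → 0 H
  atom 10: O, bond orders sum to 1 (valence 2) → 1 H
Totals → C:5, H:6, F:1, N:1, O:3.

C5H6FNO3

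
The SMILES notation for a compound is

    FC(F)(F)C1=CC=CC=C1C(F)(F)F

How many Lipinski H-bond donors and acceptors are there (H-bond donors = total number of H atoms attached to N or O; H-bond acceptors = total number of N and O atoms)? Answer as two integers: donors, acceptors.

Donors: find every N or O and count the H atoms it carries.
  (no N or O atoms present)
Lipinski HBD = 0.
Acceptors: N atoms = 0, O atoms = 0 → HBA = 0.

0, 0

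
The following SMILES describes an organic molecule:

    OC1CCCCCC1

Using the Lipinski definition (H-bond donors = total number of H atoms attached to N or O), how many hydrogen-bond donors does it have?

1

Donors: find every N or O and count the H atoms it carries.
  atom 1 (O): bond orders sum to 1 → 1 H
Lipinski HBD = 1.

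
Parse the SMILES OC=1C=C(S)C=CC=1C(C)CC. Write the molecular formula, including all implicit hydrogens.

Walk through each heavy atom and fill implicit hydrogens from standard valence (C 4, N 3, O 2, S 2, halogen 1):
  atom 1: O, bond orders sum to 1 (valence 2) → 1 H
  atom 2: C, bond orders sum to 4 (valence 4) → 0 H
  atom 3: C, bond orders sum to 3 (valence 4) → 1 H
  atom 4: C, bond orders sum to 4 (valence 4) → 0 H
  atom 5: S, bond orders sum to 1 (valence 2) → 1 H
  atom 6: C, bond orders sum to 3 (valence 4) → 1 H
  atom 7: C, bond orders sum to 3 (valence 4) → 1 H
  atom 8: C, bond orders sum to 4 (valence 4) → 0 H
  atom 9: C, bond orders sum to 3 (valence 4) → 1 H
  atom 10: C, bond orders sum to 1 (valence 4) → 3 H
  atom 11: C, bond orders sum to 2 (valence 4) → 2 H
  atom 12: C, bond orders sum to 1 (valence 4) → 3 H
Totals → C:10, H:14, O:1, S:1.
In Hill order: C10H14OS.

C10H14OS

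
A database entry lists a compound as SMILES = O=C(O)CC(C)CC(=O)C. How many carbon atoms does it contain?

Count every carbon token in the SMILES (each C, including those in ring-closure positions and inside branches).
Carbon count: 7.

7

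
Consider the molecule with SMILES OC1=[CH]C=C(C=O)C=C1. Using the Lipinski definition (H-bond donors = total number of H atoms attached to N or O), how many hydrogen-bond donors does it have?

1

Donors: find every N or O and count the H atoms it carries.
  atom 1 (O): bond orders sum to 1 → 1 H
  atom 7 (O): bond orders sum to 2 → 0 H
Lipinski HBD = 1.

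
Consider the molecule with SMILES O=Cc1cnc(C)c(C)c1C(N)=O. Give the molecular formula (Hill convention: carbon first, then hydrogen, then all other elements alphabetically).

C9H10N2O2

Walk through each heavy atom and fill implicit hydrogens from standard valence (C 4, N 3, O 2, S 2, halogen 1); for lowercase aromatic atoms, an aromatic c carries 1 H when it has two neighbours and 0 H with three, and aromatic n carries 0 H:
  atom 1: O, bond orders sum to 2 (valence 2) → 0 H
  atom 2: C, bond orders sum to 3 (valence 4) → 1 H
  atom 3: aromatic c, 3 neighbours → 0 H
  atom 4: aromatic c, 2 neighbours → 1 H
  atom 5: aromatic n, 2 neighbours → 0 H
  atom 6: aromatic c, 3 neighbours → 0 H
  atom 7: C, bond orders sum to 1 (valence 4) → 3 H
  atom 8: aromatic c, 3 neighbours → 0 H
  atom 9: C, bond orders sum to 1 (valence 4) → 3 H
  atom 10: aromatic c, 3 neighbours → 0 H
  atom 11: C, bond orders sum to 4 (valence 4) → 0 H
  atom 12: N, bond orders sum to 1 (valence 3) → 2 H
  atom 13: O, bond orders sum to 2 (valence 2) → 0 H
Totals → C:9, H:10, N:2, O:2.
In Hill order: C9H10N2O2.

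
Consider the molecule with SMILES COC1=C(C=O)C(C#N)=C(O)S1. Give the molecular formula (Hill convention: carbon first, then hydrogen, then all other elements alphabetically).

C7H5NO3S

Walk through each heavy atom and fill implicit hydrogens from standard valence (C 4, N 3, O 2, S 2, halogen 1):
  atom 1: C, bond orders sum to 1 (valence 4) → 3 H
  atom 2: O, bond orders sum to 2 (valence 2) → 0 H
  atom 3: C, bond orders sum to 4 (valence 4) → 0 H
  atom 4: C, bond orders sum to 4 (valence 4) → 0 H
  atom 5: C, bond orders sum to 3 (valence 4) → 1 H
  atom 6: O, bond orders sum to 2 (valence 2) → 0 H
  atom 7: C, bond orders sum to 4 (valence 4) → 0 H
  atom 8: C, bond orders sum to 4 (valence 4) → 0 H
  atom 9: N, bond orders sum to 3 (valence 3) → 0 H
  atom 10: C, bond orders sum to 4 (valence 4) → 0 H
  atom 11: O, bond orders sum to 1 (valence 2) → 1 H
  atom 12: S, bond orders sum to 2 (valence 2) → 0 H
Totals → C:7, H:5, N:1, O:3, S:1.
In Hill order: C7H5NO3S.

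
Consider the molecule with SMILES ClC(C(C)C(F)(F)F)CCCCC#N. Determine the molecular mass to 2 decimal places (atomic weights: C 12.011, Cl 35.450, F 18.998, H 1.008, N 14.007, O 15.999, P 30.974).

227.65 g/mol

First, the molecular formula is C9H13ClF3N (counting implicit H from valence).
  C: 9 × 12.011 = 108.099
  Cl: 1 × 35.450 = 35.450
  F: 3 × 18.998 = 56.994
  H: 13 × 1.008 = 13.104
  N: 1 × 14.007 = 14.007
Sum: 9×12.011 + 1×35.450 + 3×18.998 + 13×1.008 + 1×14.007 = 227.654 → 227.65 g/mol.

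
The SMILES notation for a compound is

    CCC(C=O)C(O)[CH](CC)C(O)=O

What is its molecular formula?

Walk through each heavy atom and fill implicit hydrogens from standard valence (C 4, N 3, O 2, S 2, halogen 1):
  atom 1: C, bond orders sum to 1 (valence 4) → 3 H
  atom 2: C, bond orders sum to 2 (valence 4) → 2 H
  atom 3: C, bond orders sum to 3 (valence 4) → 1 H
  atom 4: C, bond orders sum to 3 (valence 4) → 1 H
  atom 5: O, bond orders sum to 2 (valence 2) → 0 H
  atom 6: C, bond orders sum to 3 (valence 4) → 1 H
  atom 7: O, bond orders sum to 1 (valence 2) → 1 H
  atom 8: C with explicit H count 1
  atom 9: C, bond orders sum to 2 (valence 4) → 2 H
  atom 10: C, bond orders sum to 1 (valence 4) → 3 H
  atom 11: C, bond orders sum to 4 (valence 4) → 0 H
  atom 12: O, bond orders sum to 1 (valence 2) → 1 H
  atom 13: O, bond orders sum to 2 (valence 2) → 0 H
Totals → C:9, H:16, O:4.

C9H16O4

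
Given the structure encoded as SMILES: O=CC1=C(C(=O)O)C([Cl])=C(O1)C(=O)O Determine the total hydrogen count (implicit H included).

3

Walk through each heavy atom and fill implicit hydrogens from standard valence (C 4, N 3, O 2, S 2, halogen 1):
  atom 1: O, bond orders sum to 2 (valence 2) → 0 H
  atom 2: C, bond orders sum to 3 (valence 4) → 1 H
  atom 3: C, bond orders sum to 4 (valence 4) → 0 H
  atom 4: C, bond orders sum to 4 (valence 4) → 0 H
  atom 5: C, bond orders sum to 4 (valence 4) → 0 H
  atom 6: O, bond orders sum to 2 (valence 2) → 0 H
  atom 7: O, bond orders sum to 1 (valence 2) → 1 H
  atom 8: C, bond orders sum to 4 (valence 4) → 0 H
  atom 9: Cl with explicit H count 0
  atom 10: C, bond orders sum to 4 (valence 4) → 0 H
  atom 11: O, bond orders sum to 2 (valence 2) → 0 H
  atom 12: C, bond orders sum to 4 (valence 4) → 0 H
  atom 13: O, bond orders sum to 2 (valence 2) → 0 H
  atom 14: O, bond orders sum to 1 (valence 2) → 1 H
Total hydrogens: 3.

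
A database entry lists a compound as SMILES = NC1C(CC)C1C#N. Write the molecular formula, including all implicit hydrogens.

C6H10N2

Walk through each heavy atom and fill implicit hydrogens from standard valence (C 4, N 3, O 2, S 2, halogen 1):
  atom 1: N, bond orders sum to 1 (valence 3) → 2 H
  atom 2: C, bond orders sum to 3 (valence 4) → 1 H
  atom 3: C, bond orders sum to 3 (valence 4) → 1 H
  atom 4: C, bond orders sum to 2 (valence 4) → 2 H
  atom 5: C, bond orders sum to 1 (valence 4) → 3 H
  atom 6: C, bond orders sum to 3 (valence 4) → 1 H
  atom 7: C, bond orders sum to 4 (valence 4) → 0 H
  atom 8: N, bond orders sum to 3 (valence 3) → 0 H
Totals → C:6, H:10, N:2.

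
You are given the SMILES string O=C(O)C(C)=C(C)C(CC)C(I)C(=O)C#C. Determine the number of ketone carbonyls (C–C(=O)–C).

The ketone motif appears at heavy-atom position 13 in the SMILES.
Other groups present: 1 alkene, 1 alkyne, 1 carboxylic acid.
Ketone count: 1.

1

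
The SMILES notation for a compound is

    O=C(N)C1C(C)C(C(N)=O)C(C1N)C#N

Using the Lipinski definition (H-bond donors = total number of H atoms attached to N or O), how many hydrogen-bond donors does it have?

Donors: find every N or O and count the H atoms it carries.
  atom 1 (O): bond orders sum to 2 → 0 H
  atom 3 (N): bond orders sum to 1 → 2 H
  atom 9 (N): bond orders sum to 1 → 2 H
  atom 10 (O): bond orders sum to 2 → 0 H
  atom 13 (N): bond orders sum to 1 → 2 H
  atom 15 (N): bond orders sum to 3 → 0 H
Lipinski HBD = 6.

6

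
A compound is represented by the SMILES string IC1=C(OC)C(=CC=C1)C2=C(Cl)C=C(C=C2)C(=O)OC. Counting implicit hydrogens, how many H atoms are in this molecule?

12

Walk through each heavy atom and fill implicit hydrogens from standard valence (C 4, N 3, O 2, S 2, halogen 1):
  atom 1: I (halogen, monovalent) → 0 H
  atom 2: C, bond orders sum to 4 (valence 4) → 0 H
  atom 3: C, bond orders sum to 4 (valence 4) → 0 H
  atom 4: O, bond orders sum to 2 (valence 2) → 0 H
  atom 5: C, bond orders sum to 1 (valence 4) → 3 H
  atom 6: C, bond orders sum to 4 (valence 4) → 0 H
  atom 7: C, bond orders sum to 3 (valence 4) → 1 H
  atom 8: C, bond orders sum to 3 (valence 4) → 1 H
  atom 9: C, bond orders sum to 3 (valence 4) → 1 H
  atom 10: C, bond orders sum to 4 (valence 4) → 0 H
  atom 11: C, bond orders sum to 4 (valence 4) → 0 H
  atom 12: Cl (halogen, monovalent) → 0 H
  atom 13: C, bond orders sum to 3 (valence 4) → 1 H
  atom 14: C, bond orders sum to 4 (valence 4) → 0 H
  atom 15: C, bond orders sum to 3 (valence 4) → 1 H
  atom 16: C, bond orders sum to 3 (valence 4) → 1 H
  atom 17: C, bond orders sum to 4 (valence 4) → 0 H
  atom 18: O, bond orders sum to 2 (valence 2) → 0 H
  atom 19: O, bond orders sum to 2 (valence 2) → 0 H
  atom 20: C, bond orders sum to 1 (valence 4) → 3 H
Total hydrogens: 12.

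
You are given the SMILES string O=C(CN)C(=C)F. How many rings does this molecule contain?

0

In SMILES, each pair of matching ring-closure digits denotes one ring-closing bond; the number of such bonds equals the number of independent rings.
Ring-closure bonds here: 0.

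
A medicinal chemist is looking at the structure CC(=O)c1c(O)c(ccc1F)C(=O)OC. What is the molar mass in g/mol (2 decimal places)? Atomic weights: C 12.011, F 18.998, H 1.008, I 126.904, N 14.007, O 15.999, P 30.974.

212.18 g/mol

First, the molecular formula is C10H9FO4 (counting implicit H from valence).
  C: 10 × 12.011 = 120.110
  F: 1 × 18.998 = 18.998
  H: 9 × 1.008 = 9.072
  O: 4 × 15.999 = 63.996
Sum: 10×12.011 + 1×18.998 + 9×1.008 + 4×15.999 = 212.176 → 212.18 g/mol.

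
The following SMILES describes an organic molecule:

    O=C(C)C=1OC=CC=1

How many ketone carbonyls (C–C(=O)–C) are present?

The ketone motif appears at heavy-atom position 2 in the SMILES.
Ketone count: 1.

1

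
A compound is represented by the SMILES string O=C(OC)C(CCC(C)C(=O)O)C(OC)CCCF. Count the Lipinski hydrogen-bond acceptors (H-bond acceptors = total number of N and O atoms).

5

N atoms: 0; O atoms: 5.
Lipinski HBA = 0 + 5 = 5.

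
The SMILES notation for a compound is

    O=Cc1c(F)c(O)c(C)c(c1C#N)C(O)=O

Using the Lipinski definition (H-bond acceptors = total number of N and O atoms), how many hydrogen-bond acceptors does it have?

N atoms: 1; O atoms: 4.
Lipinski HBA = 1 + 4 = 5.

5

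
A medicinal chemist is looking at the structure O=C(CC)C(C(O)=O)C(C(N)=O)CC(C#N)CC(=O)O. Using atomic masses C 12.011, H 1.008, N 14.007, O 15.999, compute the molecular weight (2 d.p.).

284.27 g/mol

First, the molecular formula is C12H16N2O6 (counting implicit H from valence).
  C: 12 × 12.011 = 144.132
  H: 16 × 1.008 = 16.128
  N: 2 × 14.007 = 28.014
  O: 6 × 15.999 = 95.994
Sum: 12×12.011 + 16×1.008 + 2×14.007 + 6×15.999 = 284.268 → 284.27 g/mol.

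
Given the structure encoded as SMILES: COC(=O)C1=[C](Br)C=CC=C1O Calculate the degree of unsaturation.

Degree of unsaturation = (number of rings) + (number of π bonds).
Ring closures in the SMILES: 1.
π bonds: 4 double bonds (each 1 DoU) → 4 DoU from unsaturation.
Total DoU = 1 + 4 = 5.

5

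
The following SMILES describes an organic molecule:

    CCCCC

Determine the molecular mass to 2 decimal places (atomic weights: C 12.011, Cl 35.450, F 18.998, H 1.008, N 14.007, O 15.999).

72.15 g/mol

First, the molecular formula is C5H12 (counting implicit H from valence).
  C: 5 × 12.011 = 60.055
  H: 12 × 1.008 = 12.096
Sum: 5×12.011 + 12×1.008 = 72.151 → 72.15 g/mol.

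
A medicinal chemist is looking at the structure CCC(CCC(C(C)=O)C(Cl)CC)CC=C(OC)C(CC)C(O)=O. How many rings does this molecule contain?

In SMILES, each pair of matching ring-closure digits denotes one ring-closing bond; the number of such bonds equals the number of independent rings.
Ring-closure bonds here: 0.

0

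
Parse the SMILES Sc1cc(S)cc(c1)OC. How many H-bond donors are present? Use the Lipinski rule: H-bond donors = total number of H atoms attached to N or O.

0

Donors: find every N or O and count the H atoms it carries.
  atom 9 (O): bond orders sum to 2 → 0 H
Lipinski HBD = 0.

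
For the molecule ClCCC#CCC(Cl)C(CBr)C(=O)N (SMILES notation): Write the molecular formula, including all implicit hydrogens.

Walk through each heavy atom and fill implicit hydrogens from standard valence (C 4, N 3, O 2, S 2, halogen 1):
  atom 1: Cl (halogen, monovalent) → 0 H
  atom 2: C, bond orders sum to 2 (valence 4) → 2 H
  atom 3: C, bond orders sum to 2 (valence 4) → 2 H
  atom 4: C, bond orders sum to 4 (valence 4) → 0 H
  atom 5: C, bond orders sum to 4 (valence 4) → 0 H
  atom 6: C, bond orders sum to 2 (valence 4) → 2 H
  atom 7: C, bond orders sum to 3 (valence 4) → 1 H
  atom 8: Cl (halogen, monovalent) → 0 H
  atom 9: C, bond orders sum to 3 (valence 4) → 1 H
  atom 10: C, bond orders sum to 2 (valence 4) → 2 H
  atom 11: Br (halogen, monovalent) → 0 H
  atom 12: C, bond orders sum to 4 (valence 4) → 0 H
  atom 13: O, bond orders sum to 2 (valence 2) → 0 H
  atom 14: N, bond orders sum to 1 (valence 3) → 2 H
Totals → C:9, H:12, Br:1, Cl:2, N:1, O:1.

C9H12BrCl2NO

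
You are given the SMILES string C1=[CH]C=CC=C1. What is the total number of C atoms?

6

Count every carbon token in the SMILES (each C, including those in ring-closure positions and inside branches).
Carbon count: 6.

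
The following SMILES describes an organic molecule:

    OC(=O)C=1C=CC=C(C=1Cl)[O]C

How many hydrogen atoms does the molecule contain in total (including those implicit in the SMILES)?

Walk through each heavy atom and fill implicit hydrogens from standard valence (C 4, N 3, O 2, S 2, halogen 1):
  atom 1: O, bond orders sum to 1 (valence 2) → 1 H
  atom 2: C, bond orders sum to 4 (valence 4) → 0 H
  atom 3: O, bond orders sum to 2 (valence 2) → 0 H
  atom 4: C, bond orders sum to 4 (valence 4) → 0 H
  atom 5: C, bond orders sum to 3 (valence 4) → 1 H
  atom 6: C, bond orders sum to 3 (valence 4) → 1 H
  atom 7: C, bond orders sum to 3 (valence 4) → 1 H
  atom 8: C, bond orders sum to 4 (valence 4) → 0 H
  atom 9: C, bond orders sum to 4 (valence 4) → 0 H
  atom 10: Cl (halogen, monovalent) → 0 H
  atom 11: O with explicit H count 0
  atom 12: C, bond orders sum to 1 (valence 4) → 3 H
Total hydrogens: 7.

7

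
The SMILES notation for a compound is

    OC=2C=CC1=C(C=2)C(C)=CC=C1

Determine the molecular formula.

C11H10O

Walk through each heavy atom and fill implicit hydrogens from standard valence (C 4, N 3, O 2, S 2, halogen 1):
  atom 1: O, bond orders sum to 1 (valence 2) → 1 H
  atom 2: C, bond orders sum to 4 (valence 4) → 0 H
  atom 3: C, bond orders sum to 3 (valence 4) → 1 H
  atom 4: C, bond orders sum to 3 (valence 4) → 1 H
  atom 5: C, bond orders sum to 4 (valence 4) → 0 H
  atom 6: C, bond orders sum to 4 (valence 4) → 0 H
  atom 7: C, bond orders sum to 3 (valence 4) → 1 H
  atom 8: C, bond orders sum to 4 (valence 4) → 0 H
  atom 9: C, bond orders sum to 1 (valence 4) → 3 H
  atom 10: C, bond orders sum to 3 (valence 4) → 1 H
  atom 11: C, bond orders sum to 3 (valence 4) → 1 H
  atom 12: C, bond orders sum to 3 (valence 4) → 1 H
Totals → C:11, H:10, O:1.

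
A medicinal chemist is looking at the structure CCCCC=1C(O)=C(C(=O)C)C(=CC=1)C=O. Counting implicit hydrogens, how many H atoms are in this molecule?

16

Walk through each heavy atom and fill implicit hydrogens from standard valence (C 4, N 3, O 2, S 2, halogen 1):
  atom 1: C, bond orders sum to 1 (valence 4) → 3 H
  atom 2: C, bond orders sum to 2 (valence 4) → 2 H
  atom 3: C, bond orders sum to 2 (valence 4) → 2 H
  atom 4: C, bond orders sum to 2 (valence 4) → 2 H
  atom 5: C, bond orders sum to 4 (valence 4) → 0 H
  atom 6: C, bond orders sum to 4 (valence 4) → 0 H
  atom 7: O, bond orders sum to 1 (valence 2) → 1 H
  atom 8: C, bond orders sum to 4 (valence 4) → 0 H
  atom 9: C, bond orders sum to 4 (valence 4) → 0 H
  atom 10: O, bond orders sum to 2 (valence 2) → 0 H
  atom 11: C, bond orders sum to 1 (valence 4) → 3 H
  atom 12: C, bond orders sum to 4 (valence 4) → 0 H
  atom 13: C, bond orders sum to 3 (valence 4) → 1 H
  atom 14: C, bond orders sum to 3 (valence 4) → 1 H
  atom 15: C, bond orders sum to 3 (valence 4) → 1 H
  atom 16: O, bond orders sum to 2 (valence 2) → 0 H
Total hydrogens: 16.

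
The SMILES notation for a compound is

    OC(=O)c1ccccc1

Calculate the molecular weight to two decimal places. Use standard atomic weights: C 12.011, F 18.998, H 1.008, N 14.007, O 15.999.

122.12 g/mol

First, the molecular formula is C7H6O2 (counting implicit H from valence).
  C: 7 × 12.011 = 84.077
  H: 6 × 1.008 = 6.048
  O: 2 × 15.999 = 31.998
Sum: 7×12.011 + 6×1.008 + 2×15.999 = 122.123 → 122.12 g/mol.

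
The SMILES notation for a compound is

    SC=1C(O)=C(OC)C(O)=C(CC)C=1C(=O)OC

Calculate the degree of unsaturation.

Molecular formula: C11H14O5S.
DoU = (2C + 2 + N − H − X) / 2, where X is the halogen count and O/S are ignored.
    = (2·11 + 2 + 0 − 14 − 0) / 2 = 10 / 2 = 5.

5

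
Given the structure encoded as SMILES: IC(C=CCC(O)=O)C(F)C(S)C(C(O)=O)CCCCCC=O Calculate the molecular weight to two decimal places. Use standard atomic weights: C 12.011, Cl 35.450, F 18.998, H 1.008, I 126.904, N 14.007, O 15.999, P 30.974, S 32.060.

460.30 g/mol

First, the molecular formula is C15H22FIO5S (counting implicit H from valence).
  C: 15 × 12.011 = 180.165
  F: 1 × 18.998 = 18.998
  H: 22 × 1.008 = 22.176
  I: 1 × 126.904 = 126.904
  O: 5 × 15.999 = 79.995
  S: 1 × 32.060 = 32.060
Sum: 15×12.011 + 1×18.998 + 22×1.008 + 1×126.904 + 5×15.999 + 1×32.060 = 460.298 → 460.30 g/mol.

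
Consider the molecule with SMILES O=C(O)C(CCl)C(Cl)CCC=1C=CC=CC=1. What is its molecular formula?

C12H14Cl2O2

Walk through each heavy atom and fill implicit hydrogens from standard valence (C 4, N 3, O 2, S 2, halogen 1):
  atom 1: O, bond orders sum to 2 (valence 2) → 0 H
  atom 2: C, bond orders sum to 4 (valence 4) → 0 H
  atom 3: O, bond orders sum to 1 (valence 2) → 1 H
  atom 4: C, bond orders sum to 3 (valence 4) → 1 H
  atom 5: C, bond orders sum to 2 (valence 4) → 2 H
  atom 6: Cl (halogen, monovalent) → 0 H
  atom 7: C, bond orders sum to 3 (valence 4) → 1 H
  atom 8: Cl (halogen, monovalent) → 0 H
  atom 9: C, bond orders sum to 2 (valence 4) → 2 H
  atom 10: C, bond orders sum to 2 (valence 4) → 2 H
  atom 11: C, bond orders sum to 4 (valence 4) → 0 H
  atom 12: C, bond orders sum to 3 (valence 4) → 1 H
  atom 13: C, bond orders sum to 3 (valence 4) → 1 H
  atom 14: C, bond orders sum to 3 (valence 4) → 1 H
  atom 15: C, bond orders sum to 3 (valence 4) → 1 H
  atom 16: C, bond orders sum to 3 (valence 4) → 1 H
Totals → C:12, H:14, Cl:2, O:2.
In Hill order: C12H14Cl2O2.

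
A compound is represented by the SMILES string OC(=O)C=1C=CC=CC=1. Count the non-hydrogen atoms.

9

Every atom symbol written in the SMILES (organic subset) is one heavy atom; implicit H are not written.
Heavy atoms by element → C:7, O:2.
Total: 9.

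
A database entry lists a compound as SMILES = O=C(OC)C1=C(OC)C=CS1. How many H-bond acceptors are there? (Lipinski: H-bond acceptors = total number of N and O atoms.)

3

N atoms: 0; O atoms: 3.
Lipinski HBA = 0 + 3 = 3.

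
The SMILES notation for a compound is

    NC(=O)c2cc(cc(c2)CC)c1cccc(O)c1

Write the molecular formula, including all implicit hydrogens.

Walk through each heavy atom and fill implicit hydrogens from standard valence (C 4, N 3, O 2, S 2, halogen 1); for lowercase aromatic atoms, an aromatic c carries 1 H when it has two neighbours and 0 H with three, and aromatic n carries 0 H:
  atom 1: N, bond orders sum to 1 (valence 3) → 2 H
  atom 2: C, bond orders sum to 4 (valence 4) → 0 H
  atom 3: O, bond orders sum to 2 (valence 2) → 0 H
  atom 4: aromatic c, 3 neighbours → 0 H
  atom 5: aromatic c, 2 neighbours → 1 H
  atom 6: aromatic c, 3 neighbours → 0 H
  atom 7: aromatic c, 2 neighbours → 1 H
  atom 8: aromatic c, 3 neighbours → 0 H
  atom 9: aromatic c, 2 neighbours → 1 H
  atom 10: C, bond orders sum to 2 (valence 4) → 2 H
  atom 11: C, bond orders sum to 1 (valence 4) → 3 H
  atom 12: aromatic c, 3 neighbours → 0 H
  atom 13: aromatic c, 2 neighbours → 1 H
  atom 14: aromatic c, 2 neighbours → 1 H
  atom 15: aromatic c, 2 neighbours → 1 H
  atom 16: aromatic c, 3 neighbours → 0 H
  atom 17: O, bond orders sum to 1 (valence 2) → 1 H
  atom 18: aromatic c, 2 neighbours → 1 H
Totals → C:15, H:15, N:1, O:2.
In Hill order: C15H15NO2.

C15H15NO2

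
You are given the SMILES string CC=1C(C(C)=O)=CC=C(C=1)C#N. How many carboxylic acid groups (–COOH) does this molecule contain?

Scan the SMILES for the carboxylic acid motif — none present.
Groups that are present: 1 ketone, 1 nitrile.

0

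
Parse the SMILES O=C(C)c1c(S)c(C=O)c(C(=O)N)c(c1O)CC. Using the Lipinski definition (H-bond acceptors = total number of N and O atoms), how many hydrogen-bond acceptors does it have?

N atoms: 1; O atoms: 4.
Lipinski HBA = 1 + 4 = 5.

5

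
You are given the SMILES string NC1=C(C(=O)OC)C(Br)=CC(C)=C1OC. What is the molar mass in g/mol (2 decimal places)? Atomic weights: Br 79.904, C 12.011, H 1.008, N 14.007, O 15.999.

First, the molecular formula is C10H12BrNO3 (counting implicit H from valence).
  Br: 1 × 79.904 = 79.904
  C: 10 × 12.011 = 120.110
  H: 12 × 1.008 = 12.096
  N: 1 × 14.007 = 14.007
  O: 3 × 15.999 = 47.997
Sum: 1×79.904 + 10×12.011 + 12×1.008 + 1×14.007 + 3×15.999 = 274.114 → 274.11 g/mol.

274.11 g/mol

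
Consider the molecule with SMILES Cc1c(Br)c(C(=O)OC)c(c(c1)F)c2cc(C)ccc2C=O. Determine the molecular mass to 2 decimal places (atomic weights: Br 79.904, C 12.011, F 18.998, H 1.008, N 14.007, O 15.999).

365.20 g/mol

First, the molecular formula is C17H14BrFO3 (counting implicit H from valence).
  Br: 1 × 79.904 = 79.904
  C: 17 × 12.011 = 204.187
  F: 1 × 18.998 = 18.998
  H: 14 × 1.008 = 14.112
  O: 3 × 15.999 = 47.997
Sum: 1×79.904 + 17×12.011 + 1×18.998 + 14×1.008 + 3×15.999 = 365.198 → 365.20 g/mol.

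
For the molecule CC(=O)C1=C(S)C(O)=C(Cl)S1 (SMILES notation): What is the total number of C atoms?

6

Count every carbon token in the SMILES (each C, including those in ring-closure positions and inside branches).
Carbon count: 6.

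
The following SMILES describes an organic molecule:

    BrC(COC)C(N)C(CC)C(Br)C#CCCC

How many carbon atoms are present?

Count every carbon token in the SMILES (each C, including those in ring-closure positions and inside branches).
Carbon count: 13.

13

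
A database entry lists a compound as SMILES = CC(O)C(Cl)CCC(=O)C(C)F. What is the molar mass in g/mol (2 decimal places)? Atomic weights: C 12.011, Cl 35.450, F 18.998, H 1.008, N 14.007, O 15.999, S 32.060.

First, the molecular formula is C8H14ClFO2 (counting implicit H from valence).
  C: 8 × 12.011 = 96.088
  Cl: 1 × 35.450 = 35.450
  F: 1 × 18.998 = 18.998
  H: 14 × 1.008 = 14.112
  O: 2 × 15.999 = 31.998
Sum: 8×12.011 + 1×35.450 + 1×18.998 + 14×1.008 + 2×15.999 = 196.646 → 196.65 g/mol.

196.65 g/mol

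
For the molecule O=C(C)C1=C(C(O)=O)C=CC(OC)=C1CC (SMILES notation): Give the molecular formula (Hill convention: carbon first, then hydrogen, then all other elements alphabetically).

C12H14O4

Walk through each heavy atom and fill implicit hydrogens from standard valence (C 4, N 3, O 2, S 2, halogen 1):
  atom 1: O, bond orders sum to 2 (valence 2) → 0 H
  atom 2: C, bond orders sum to 4 (valence 4) → 0 H
  atom 3: C, bond orders sum to 1 (valence 4) → 3 H
  atom 4: C, bond orders sum to 4 (valence 4) → 0 H
  atom 5: C, bond orders sum to 4 (valence 4) → 0 H
  atom 6: C, bond orders sum to 4 (valence 4) → 0 H
  atom 7: O, bond orders sum to 1 (valence 2) → 1 H
  atom 8: O, bond orders sum to 2 (valence 2) → 0 H
  atom 9: C, bond orders sum to 3 (valence 4) → 1 H
  atom 10: C, bond orders sum to 3 (valence 4) → 1 H
  atom 11: C, bond orders sum to 4 (valence 4) → 0 H
  atom 12: O, bond orders sum to 2 (valence 2) → 0 H
  atom 13: C, bond orders sum to 1 (valence 4) → 3 H
  atom 14: C, bond orders sum to 4 (valence 4) → 0 H
  atom 15: C, bond orders sum to 2 (valence 4) → 2 H
  atom 16: C, bond orders sum to 1 (valence 4) → 3 H
Totals → C:12, H:14, O:4.
In Hill order: C12H14O4.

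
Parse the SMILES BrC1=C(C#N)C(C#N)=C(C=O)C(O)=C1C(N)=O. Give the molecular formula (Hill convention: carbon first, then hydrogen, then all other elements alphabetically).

C10H4BrN3O3

Walk through each heavy atom and fill implicit hydrogens from standard valence (C 4, N 3, O 2, S 2, halogen 1):
  atom 1: Br (halogen, monovalent) → 0 H
  atom 2: C, bond orders sum to 4 (valence 4) → 0 H
  atom 3: C, bond orders sum to 4 (valence 4) → 0 H
  atom 4: C, bond orders sum to 4 (valence 4) → 0 H
  atom 5: N, bond orders sum to 3 (valence 3) → 0 H
  atom 6: C, bond orders sum to 4 (valence 4) → 0 H
  atom 7: C, bond orders sum to 4 (valence 4) → 0 H
  atom 8: N, bond orders sum to 3 (valence 3) → 0 H
  atom 9: C, bond orders sum to 4 (valence 4) → 0 H
  atom 10: C, bond orders sum to 3 (valence 4) → 1 H
  atom 11: O, bond orders sum to 2 (valence 2) → 0 H
  atom 12: C, bond orders sum to 4 (valence 4) → 0 H
  atom 13: O, bond orders sum to 1 (valence 2) → 1 H
  atom 14: C, bond orders sum to 4 (valence 4) → 0 H
  atom 15: C, bond orders sum to 4 (valence 4) → 0 H
  atom 16: N, bond orders sum to 1 (valence 3) → 2 H
  atom 17: O, bond orders sum to 2 (valence 2) → 0 H
Totals → C:10, H:4, Br:1, N:3, O:3.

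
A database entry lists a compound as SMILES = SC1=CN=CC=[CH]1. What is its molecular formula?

Walk through each heavy atom and fill implicit hydrogens from standard valence (C 4, N 3, O 2, S 2, halogen 1):
  atom 1: S, bond orders sum to 1 (valence 2) → 1 H
  atom 2: C, bond orders sum to 4 (valence 4) → 0 H
  atom 3: C, bond orders sum to 3 (valence 4) → 1 H
  atom 4: N, bond orders sum to 3 (valence 3) → 0 H
  atom 5: C, bond orders sum to 3 (valence 4) → 1 H
  atom 6: C, bond orders sum to 3 (valence 4) → 1 H
  atom 7: C with explicit H count 1
Totals → C:5, H:5, N:1, S:1.
In Hill order: C5H5NS.

C5H5NS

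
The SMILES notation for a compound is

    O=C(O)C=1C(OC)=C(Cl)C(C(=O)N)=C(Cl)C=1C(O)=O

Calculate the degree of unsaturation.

Molecular formula: C10H7Cl2NO6.
DoU = (2C + 2 + N − H − X) / 2, where X is the halogen count and O/S are ignored.
    = (2·10 + 2 + 1 − 7 − 2) / 2 = 14 / 2 = 7.

7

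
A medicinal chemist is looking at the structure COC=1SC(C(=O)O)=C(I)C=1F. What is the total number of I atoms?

Scan the SMILES for I atoms (remember two-letter symbols like Cl and Br are single atoms).
Iodine count: 1.

1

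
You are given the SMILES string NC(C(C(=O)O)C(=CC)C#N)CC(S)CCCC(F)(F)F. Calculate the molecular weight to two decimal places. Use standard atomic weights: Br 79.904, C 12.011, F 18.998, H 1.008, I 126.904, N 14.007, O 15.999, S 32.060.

324.36 g/mol

First, the molecular formula is C13H19F3N2O2S (counting implicit H from valence).
  C: 13 × 12.011 = 156.143
  F: 3 × 18.998 = 56.994
  H: 19 × 1.008 = 19.152
  N: 2 × 14.007 = 28.014
  O: 2 × 15.999 = 31.998
  S: 1 × 32.060 = 32.060
Sum: 13×12.011 + 3×18.998 + 19×1.008 + 2×14.007 + 2×15.999 + 1×32.060 = 324.361 → 324.36 g/mol.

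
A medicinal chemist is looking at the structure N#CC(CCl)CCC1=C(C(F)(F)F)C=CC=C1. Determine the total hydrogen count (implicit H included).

11

Walk through each heavy atom and fill implicit hydrogens from standard valence (C 4, N 3, O 2, S 2, halogen 1):
  atom 1: N, bond orders sum to 3 (valence 3) → 0 H
  atom 2: C, bond orders sum to 4 (valence 4) → 0 H
  atom 3: C, bond orders sum to 3 (valence 4) → 1 H
  atom 4: C, bond orders sum to 2 (valence 4) → 2 H
  atom 5: Cl (halogen, monovalent) → 0 H
  atom 6: C, bond orders sum to 2 (valence 4) → 2 H
  atom 7: C, bond orders sum to 2 (valence 4) → 2 H
  atom 8: C, bond orders sum to 4 (valence 4) → 0 H
  atom 9: C, bond orders sum to 4 (valence 4) → 0 H
  atom 10: C, bond orders sum to 4 (valence 4) → 0 H
  atom 11: F (halogen, monovalent) → 0 H
  atom 12: F (halogen, monovalent) → 0 H
  atom 13: F (halogen, monovalent) → 0 H
  atom 14: C, bond orders sum to 3 (valence 4) → 1 H
  atom 15: C, bond orders sum to 3 (valence 4) → 1 H
  atom 16: C, bond orders sum to 3 (valence 4) → 1 H
  atom 17: C, bond orders sum to 3 (valence 4) → 1 H
Total hydrogens: 11.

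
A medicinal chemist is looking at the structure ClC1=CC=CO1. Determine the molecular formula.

C4H3ClO

Walk through each heavy atom and fill implicit hydrogens from standard valence (C 4, N 3, O 2, S 2, halogen 1):
  atom 1: Cl (halogen, monovalent) → 0 H
  atom 2: C, bond orders sum to 4 (valence 4) → 0 H
  atom 3: C, bond orders sum to 3 (valence 4) → 1 H
  atom 4: C, bond orders sum to 3 (valence 4) → 1 H
  atom 5: C, bond orders sum to 3 (valence 4) → 1 H
  atom 6: O, bond orders sum to 2 (valence 2) → 0 H
Totals → C:4, H:3, Cl:1, O:1.
In Hill order: C4H3ClO.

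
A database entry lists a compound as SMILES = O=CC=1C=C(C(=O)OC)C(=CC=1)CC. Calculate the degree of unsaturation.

Degree of unsaturation = (number of rings) + (number of π bonds).
Ring closures in the SMILES: 1.
π bonds: 5 double bonds (each 1 DoU) → 5 DoU from unsaturation.
Total DoU = 1 + 5 = 6.

6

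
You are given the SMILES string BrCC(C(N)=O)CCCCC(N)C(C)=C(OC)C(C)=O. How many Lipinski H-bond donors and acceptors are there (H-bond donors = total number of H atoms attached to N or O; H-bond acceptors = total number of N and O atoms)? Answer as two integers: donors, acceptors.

4, 5

Donors: find every N or O and count the H atoms it carries.
  atom 5 (N): bond orders sum to 1 → 2 H
  atom 6 (O): bond orders sum to 2 → 0 H
  atom 12 (N): bond orders sum to 1 → 2 H
  atom 16 (O): bond orders sum to 2 → 0 H
  atom 20 (O): bond orders sum to 2 → 0 H
Lipinski HBD = 4.
Acceptors: N atoms = 2, O atoms = 3 → HBA = 5.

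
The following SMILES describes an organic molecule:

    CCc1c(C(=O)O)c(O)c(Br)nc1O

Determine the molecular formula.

C8H8BrNO4

Walk through each heavy atom and fill implicit hydrogens from standard valence (C 4, N 3, O 2, S 2, halogen 1); for lowercase aromatic atoms, an aromatic c carries 1 H when it has two neighbours and 0 H with three, and aromatic n carries 0 H:
  atom 1: C, bond orders sum to 1 (valence 4) → 3 H
  atom 2: C, bond orders sum to 2 (valence 4) → 2 H
  atom 3: aromatic c, 3 neighbours → 0 H
  atom 4: aromatic c, 3 neighbours → 0 H
  atom 5: C, bond orders sum to 4 (valence 4) → 0 H
  atom 6: O, bond orders sum to 2 (valence 2) → 0 H
  atom 7: O, bond orders sum to 1 (valence 2) → 1 H
  atom 8: aromatic c, 3 neighbours → 0 H
  atom 9: O, bond orders sum to 1 (valence 2) → 1 H
  atom 10: aromatic c, 3 neighbours → 0 H
  atom 11: Br (halogen, monovalent) → 0 H
  atom 12: aromatic n, 2 neighbours → 0 H
  atom 13: aromatic c, 3 neighbours → 0 H
  atom 14: O, bond orders sum to 1 (valence 2) → 1 H
Totals → C:8, H:8, Br:1, N:1, O:4.
In Hill order: C8H8BrNO4.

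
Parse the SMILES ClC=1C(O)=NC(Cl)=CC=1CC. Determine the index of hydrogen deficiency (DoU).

Molecular formula: C7H7Cl2NO.
DoU = (2C + 2 + N − H − X) / 2, where X is the halogen count and O/S are ignored.
    = (2·7 + 2 + 1 − 7 − 2) / 2 = 8 / 2 = 4.

4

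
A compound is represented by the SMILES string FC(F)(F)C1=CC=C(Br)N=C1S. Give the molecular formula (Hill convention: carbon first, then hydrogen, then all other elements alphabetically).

Walk through each heavy atom and fill implicit hydrogens from standard valence (C 4, N 3, O 2, S 2, halogen 1):
  atom 1: F (halogen, monovalent) → 0 H
  atom 2: C, bond orders sum to 4 (valence 4) → 0 H
  atom 3: F (halogen, monovalent) → 0 H
  atom 4: F (halogen, monovalent) → 0 H
  atom 5: C, bond orders sum to 4 (valence 4) → 0 H
  atom 6: C, bond orders sum to 3 (valence 4) → 1 H
  atom 7: C, bond orders sum to 3 (valence 4) → 1 H
  atom 8: C, bond orders sum to 4 (valence 4) → 0 H
  atom 9: Br (halogen, monovalent) → 0 H
  atom 10: N, bond orders sum to 3 (valence 3) → 0 H
  atom 11: C, bond orders sum to 4 (valence 4) → 0 H
  atom 12: S, bond orders sum to 1 (valence 2) → 1 H
Totals → C:6, H:3, Br:1, F:3, N:1, S:1.
In Hill order: C6H3BrF3NS.

C6H3BrF3NS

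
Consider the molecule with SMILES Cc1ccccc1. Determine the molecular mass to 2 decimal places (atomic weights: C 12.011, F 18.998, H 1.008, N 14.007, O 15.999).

First, the molecular formula is C7H8 (counting implicit H from valence).
  C: 7 × 12.011 = 84.077
  H: 8 × 1.008 = 8.064
Sum: 7×12.011 + 8×1.008 = 92.141 → 92.14 g/mol.

92.14 g/mol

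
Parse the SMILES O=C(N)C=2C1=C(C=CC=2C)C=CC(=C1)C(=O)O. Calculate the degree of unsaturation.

Molecular formula: C13H11NO3.
DoU = (2C + 2 + N − H − X) / 2, where X is the halogen count and O/S are ignored.
    = (2·13 + 2 + 1 − 11 − 0) / 2 = 18 / 2 = 9.

9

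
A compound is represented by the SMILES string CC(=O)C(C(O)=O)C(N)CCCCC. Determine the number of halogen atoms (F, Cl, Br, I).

0

Scan the SMILES for the halogen motif — none present.
Groups that are present: 1 carboxylic acid, 1 ketone, 1 primary amine.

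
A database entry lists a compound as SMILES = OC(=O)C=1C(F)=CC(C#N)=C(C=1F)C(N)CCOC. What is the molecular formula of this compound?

Walk through each heavy atom and fill implicit hydrogens from standard valence (C 4, N 3, O 2, S 2, halogen 1):
  atom 1: O, bond orders sum to 1 (valence 2) → 1 H
  atom 2: C, bond orders sum to 4 (valence 4) → 0 H
  atom 3: O, bond orders sum to 2 (valence 2) → 0 H
  atom 4: C, bond orders sum to 4 (valence 4) → 0 H
  atom 5: C, bond orders sum to 4 (valence 4) → 0 H
  atom 6: F (halogen, monovalent) → 0 H
  atom 7: C, bond orders sum to 3 (valence 4) → 1 H
  atom 8: C, bond orders sum to 4 (valence 4) → 0 H
  atom 9: C, bond orders sum to 4 (valence 4) → 0 H
  atom 10: N, bond orders sum to 3 (valence 3) → 0 H
  atom 11: C, bond orders sum to 4 (valence 4) → 0 H
  atom 12: C, bond orders sum to 4 (valence 4) → 0 H
  atom 13: F (halogen, monovalent) → 0 H
  atom 14: C, bond orders sum to 3 (valence 4) → 1 H
  atom 15: N, bond orders sum to 1 (valence 3) → 2 H
  atom 16: C, bond orders sum to 2 (valence 4) → 2 H
  atom 17: C, bond orders sum to 2 (valence 4) → 2 H
  atom 18: O, bond orders sum to 2 (valence 2) → 0 H
  atom 19: C, bond orders sum to 1 (valence 4) → 3 H
Totals → C:12, H:12, F:2, N:2, O:3.
In Hill order: C12H12F2N2O3.

C12H12F2N2O3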